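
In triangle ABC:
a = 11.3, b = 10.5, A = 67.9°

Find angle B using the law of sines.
a/sin(A) = b/sin(B)  ⇒  sin(B) = b·sin(A)/a = 10.5·sin(67.9°)/11.3
sin(67.9°) ≈ 0.926529
sin(B) ≈ 10.5·0.926529/11.3 ≈ 9.72855/11.3 ≈ 0.860934
B = arcsin(0.860934) ≈ 59.4216°
(Since b ≤ a we need B ≤ A, so the obtuse alternative 180° − 59.4216° ≈ 120.578° is rejected.)

B = 59.42°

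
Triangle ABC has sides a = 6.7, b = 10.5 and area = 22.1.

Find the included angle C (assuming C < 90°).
Area = ½·a·b·sin(C)  ⇒  sin(C) = 2·Area/(a·b) = 2·22.1/(6.7·10.5) = 44.2/70.35 ≈ 0.628287
C = arcsin(0.628287) ≈ 38.9239° (taking the acute solution since C < 90°)

C = 38.92°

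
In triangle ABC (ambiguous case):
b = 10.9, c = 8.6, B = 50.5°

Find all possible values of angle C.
b/sin(B) = c/sin(C)  ⇒  sin(C) = c·sin(B)/b = 8.6·sin(50.5°)/10.9
sin(50.5°) ≈ 0.771625
sin(C) ≈ 8.6·0.771625/10.9 ≈ 6.63597/10.9 ≈ 0.608805
Candidate 1: C₁ = arcsin(0.608805) ≈ 37.5031°  →  A = 180° − 50.5° − 37.5031° ≈ 91.9969° > 0, valid
Candidate 2: C₂ = 180° − C₁ ≈ 142.497°  →  A = 180° − 50.5° − 142.497° ≈ -12.9969° ≤ 0, not a valid triangle

C = 37.5° (one solution)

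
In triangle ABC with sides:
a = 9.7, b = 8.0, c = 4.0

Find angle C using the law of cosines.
c² = a² + b² − 2ab·cos(C)  ⇒  cos(C) = (a² + b² − c²)/(2ab)
cos(C) = (9.7² + 8.0² − 4.0²)/(2·9.7·8.0) = (94.09 + 64 − 16)/155.2 = 142.09/155.2 ≈ 0.915528
C = arccos(0.915528) ≈ 23.7191°

C = 23.72°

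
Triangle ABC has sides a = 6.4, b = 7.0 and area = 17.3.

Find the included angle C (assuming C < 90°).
Area = ½·a·b·sin(C)  ⇒  sin(C) = 2·Area/(a·b) = 2·17.3/(6.4·7.0) = 34.6/44.8 ≈ 0.772321
C = arcsin(0.772321) ≈ 50.5628° (taking the acute solution since C < 90°)

C = 50.56°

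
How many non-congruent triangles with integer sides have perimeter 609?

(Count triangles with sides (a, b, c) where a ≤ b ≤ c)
Let a ≤ b ≤ c with a + b + c = 609. The only binding inequality is a + b > c, i.e. 609 − c > c, so c < 609/2; and c ≥ 609/3 since c is the largest side.
So 203 ≤ c ≤ 304. For each c, b runs from ⌈(609 − c)/2⌉ up to c (then a = 609 − b − c satisfies 1 ≤ a ≤ b automatically), giving c − ⌈(609 − c)/2⌉ + 1 choices.
Summing over c: 1 + 2 + 4 + 5 + … + 151 + 152  (102 terms, c = 203, …, 304) = 7803
Check (closed form: nearest integer to p²/48 for even p, (p+3)²/48 for odd p): (609+3)²/48 = 612²/48 = 374544/48 ≈ 7803.00 → 7803

7803 triangles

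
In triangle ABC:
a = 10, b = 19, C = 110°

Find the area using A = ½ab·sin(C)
A = ½·a·b·sin(C) = ½·10·19·sin(110°)
sin(110°) ≈ 0.939693
A ≈ ½·190·0.939693 = 95·0.939693 ≈ 89.2708

Area = 89.27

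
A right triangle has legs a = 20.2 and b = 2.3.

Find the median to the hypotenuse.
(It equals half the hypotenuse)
Hypotenuse c = √(a² + b²) = √(408.04 + 5.29) = √413.33 ≈ 20.3305
Median to hypotenuse = c/2 ≈ 20.3305/2 ≈ 10.1653

Median = 10.17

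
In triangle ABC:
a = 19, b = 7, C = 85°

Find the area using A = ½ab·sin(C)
A = ½·a·b·sin(C) = ½·19·7·sin(85°)
sin(85°) ≈ 0.996195
A ≈ ½·133·0.996195 = 66.5·0.996195 ≈ 66.2469

Area = 66.25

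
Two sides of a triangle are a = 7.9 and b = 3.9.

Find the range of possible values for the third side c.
Triangle inequality: |a − b| < c < a + b
|a − b| = |7.9 − 3.9| = 4
a + b = 7.9 + 3.9 = 11.8

4 < c < 11.8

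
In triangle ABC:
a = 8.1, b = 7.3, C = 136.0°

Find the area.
Two sides and the included angle (SAS): A = ½·a·b·sin(C) = ½·8.1·7.3·sin(136.0°)
sin(136.0°) ≈ 0.694658
A ≈ ½·59.13·0.694658 = 29.565·0.694658 ≈ 20.5376

Area = 20.54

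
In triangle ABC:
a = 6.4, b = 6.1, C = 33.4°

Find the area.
Two sides and the included angle (SAS): A = ½·a·b·sin(C) = ½·6.4·6.1·sin(33.4°)
sin(33.4°) ≈ 0.550481
A ≈ ½·39.04·0.550481 = 19.52·0.550481 ≈ 10.7454

Area = 10.75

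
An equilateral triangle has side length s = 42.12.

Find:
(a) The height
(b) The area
(a) The height splits the triangle into two 30-60-90 halves: h = s·√3/2 = 42.12·1.73205/2 ≈ 72.954/2 ≈ 36.477
(b) Area = (√3/4)·s² = (√3/4)·42.12² = (√3/4)·1774.0944 ≈ 0.433013·1774.0944 ≈ 768.205

Height = 36.48, Area = 768.2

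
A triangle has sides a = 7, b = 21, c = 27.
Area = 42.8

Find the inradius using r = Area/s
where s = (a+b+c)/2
s = (7 + 21 + 27)/2 = 55/2 = 27.5
r = Area/s = 42.8/27.5 ≈ 1.55636

r = 1.556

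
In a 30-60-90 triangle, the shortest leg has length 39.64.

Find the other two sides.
In a 30-60-90 triangle the sides are in ratio 1 : √3 : 2 (short leg : long leg : hypotenuse).
Long leg = 39.64·√3 ≈ 39.64·1.73205 ≈ 68.6585
Hypotenuse = 2·39.64 = 79.28

Long leg = 39.64√3 = 68.66, Hypotenuse = 79.28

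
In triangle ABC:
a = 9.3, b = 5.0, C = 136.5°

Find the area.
Two sides and the included angle (SAS): A = ½·a·b·sin(C) = ½·9.3·5.0·sin(136.5°)
sin(136.5°) ≈ 0.688355
A ≈ ½·46.5·0.688355 = 23.25·0.688355 ≈ 16.0042

Area = 16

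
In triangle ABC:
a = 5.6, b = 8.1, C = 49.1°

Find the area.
Two sides and the included angle (SAS): A = ½·a·b·sin(C) = ½·5.6·8.1·sin(49.1°)
sin(49.1°) ≈ 0.755853
A ≈ ½·45.36·0.755853 = 22.68·0.755853 ≈ 17.1428

Area = 17.14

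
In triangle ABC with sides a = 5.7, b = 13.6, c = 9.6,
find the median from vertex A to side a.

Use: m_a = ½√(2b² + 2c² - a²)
m_a = ½√(2·13.6² + 2·9.6² − 5.7²) = ½√(2·184.96 + 2·92.16 − 32.49) = ½√(369.92 + 184.32 − 32.49) = ½√521.75
√521.75 ≈ 22.8418, so m_a ≈ 11.4209

m_a = 11.42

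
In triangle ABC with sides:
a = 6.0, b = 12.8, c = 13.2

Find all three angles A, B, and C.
Law of cosines for each angle (a² = 36, b² = 163.84, c² = 174.24):
cos(A) = (b² + c² − a²)/(2bc) = (163.84 + 174.24 − 36)/(2·12.8·13.2) = 302.08/337.92 ≈ 0.893939  ⇒  A ≈ 26.6275°
cos(B) = (a² + c² − b²)/(2ac) = (36 + 174.24 − 163.84)/(2·6.0·13.2) = 46.4/158.4 ≈ 0.292929  ⇒  B ≈ 72.9666°
cos(C) = (a² + b² − c²)/(2ab) = (36 + 163.84 − 174.24)/(2·6.0·12.8) = 25.6/153.6 ≈ 0.166667  ⇒  C ≈ 80.4059°
Check: A + B + C ≈ 180°

A = 26.63°, B = 72.97°, C = 80.41°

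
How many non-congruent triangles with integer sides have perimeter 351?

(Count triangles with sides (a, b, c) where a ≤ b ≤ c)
Let a ≤ b ≤ c with a + b + c = 351. The only binding inequality is a + b > c, i.e. 351 − c > c, so c < 351/2; and c ≥ 351/3 since c is the largest side.
So 117 ≤ c ≤ 175. For each c, b runs from ⌈(351 − c)/2⌉ up to c (then a = 351 − b − c satisfies 1 ≤ a ≤ b automatically), giving c − ⌈(351 − c)/2⌉ + 1 choices.
Summing over c: 1 + 2 + 4 + 5 + … + 86 + 88  (59 terms, c = 117, …, 175) = 2611
Check (closed form: nearest integer to p²/48 for even p, (p+3)²/48 for odd p): (351+3)²/48 = 354²/48 = 125316/48 ≈ 2610.75 → 2611

2611 triangles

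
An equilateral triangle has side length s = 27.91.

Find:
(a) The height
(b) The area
(a) The height splits the triangle into two 30-60-90 halves: h = s·√3/2 = 27.91·1.73205/2 ≈ 48.3415/2 ≈ 24.1708
(b) Area = (√3/4)·s² = (√3/4)·27.91² = (√3/4)·778.9681 ≈ 0.433013·778.9681 ≈ 337.303

Height = 24.17, Area = 337.3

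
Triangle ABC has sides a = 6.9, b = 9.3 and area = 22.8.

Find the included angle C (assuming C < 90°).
Area = ½·a·b·sin(C)  ⇒  sin(C) = 2·Area/(a·b) = 2·22.8/(6.9·9.3) = 45.6/64.17 ≈ 0.710612
C = arcsin(0.710612) ≈ 45.2848° (taking the acute solution since C < 90°)

C = 45.28°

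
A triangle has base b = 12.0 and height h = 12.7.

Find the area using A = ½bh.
A = ½·b·h = ½·12.0·12.7 = ½·152.4 = 76.2

Area = 76.2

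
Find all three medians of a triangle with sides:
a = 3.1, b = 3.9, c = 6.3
Median formula: m_a = ½√(2b² + 2c² − a²) (and cyclically). a² = 9.61, b² = 15.21, c² = 39.69.
m_a = ½√(2·15.21 + 2·39.69 − 9.61) = ½√100.19 ≈ ½·10.0095 ≈ 5.00475
m_b = ½√(2·9.61 + 2·39.69 − 15.21) = ½√83.39 ≈ ½·9.13181 ≈ 4.56591
m_c = ½√(2·9.61 + 2·15.21 − 39.69) = ½√9.95 ≈ ½·3.15436 ≈ 1.57718

m_a = 5.005, m_b = 4.566, m_c = 1.577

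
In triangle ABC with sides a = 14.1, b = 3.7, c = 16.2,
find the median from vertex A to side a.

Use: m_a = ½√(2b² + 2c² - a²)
m_a = ½√(2·3.7² + 2·16.2² − 14.1²) = ½√(2·13.69 + 2·262.44 − 198.81) = ½√(27.38 + 524.88 − 198.81) = ½√353.45
√353.45 ≈ 18.8003, so m_a ≈ 9.40013

m_a = 9.4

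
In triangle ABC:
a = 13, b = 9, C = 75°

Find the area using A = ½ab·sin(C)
A = ½·a·b·sin(C) = ½·13·9·sin(75°)
sin(75°) ≈ 0.965926
A ≈ ½·117·0.965926 = 58.5·0.965926 ≈ 56.5067

Area = 56.51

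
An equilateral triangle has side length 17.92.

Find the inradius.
r = Area/s with s the semi-perimeter.
Area = (√3/4)·17.92² = (√3/4)·321.1264 ≈ 0.433013·321.1264 ≈ 139.052
s = 3·17.92/2 = 26.88
r ≈ 139.052/26.88 ≈ 5.17306
(Equivalently r = side/(2√3) = 17.92/3.4641 ≈ 5.17306.)

r = 5.173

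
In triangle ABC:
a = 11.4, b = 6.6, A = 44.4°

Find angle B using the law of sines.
a/sin(A) = b/sin(B)  ⇒  sin(B) = b·sin(A)/a = 6.6·sin(44.4°)/11.4
sin(44.4°) ≈ 0.699663
sin(B) ≈ 6.6·0.699663/11.4 ≈ 4.61778/11.4 ≈ 0.405068
B = arcsin(0.405068) ≈ 23.8954°
(Since b ≤ a we need B ≤ A, so the obtuse alternative 180° − 23.8954° ≈ 156.105° is rejected.)

B = 23.9°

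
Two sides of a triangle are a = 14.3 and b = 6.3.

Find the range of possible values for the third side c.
Triangle inequality: |a − b| < c < a + b
|a − b| = |14.3 − 6.3| = 8
a + b = 14.3 + 6.3 = 20.6

8 < c < 20.6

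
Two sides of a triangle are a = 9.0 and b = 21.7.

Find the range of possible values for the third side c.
Triangle inequality: |a − b| < c < a + b
|a − b| = |9.0 − 21.7| = 12.7
a + b = 9.0 + 21.7 = 30.7

12.7 < c < 30.7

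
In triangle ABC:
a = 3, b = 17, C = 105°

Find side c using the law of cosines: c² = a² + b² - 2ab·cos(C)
c² = 3² + 17² − 2·3·17·cos(105°)
cos(105°) ≈ -0.258819
c² ≈ 9 + 289 − 102·(-0.258819) ≈ 298 + 26.3995 ≈ 324.4
c ≈ √324.4 ≈ 18.0111

c = 18.01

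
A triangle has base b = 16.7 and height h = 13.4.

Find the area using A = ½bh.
A = ½·b·h = ½·16.7·13.4 = ½·223.78 = 111.89

Area = 111.89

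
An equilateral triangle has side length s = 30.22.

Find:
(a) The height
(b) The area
(a) The height splits the triangle into two 30-60-90 halves: h = s·√3/2 = 30.22·1.73205/2 ≈ 52.3426/2 ≈ 26.1713
(b) Area = (√3/4)·s² = (√3/4)·30.22² = (√3/4)·913.2484 ≈ 0.433013·913.2484 ≈ 395.448

Height = 26.17, Area = 395.4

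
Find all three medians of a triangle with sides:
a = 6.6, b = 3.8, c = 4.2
Median formula: m_a = ½√(2b² + 2c² − a²) (and cyclically). a² = 43.56, b² = 14.44, c² = 17.64.
m_a = ½√(2·14.44 + 2·17.64 − 43.56) = ½√20.6 ≈ ½·4.53872 ≈ 2.26936
m_b = ½√(2·43.56 + 2·17.64 − 14.44) = ½√107.96 ≈ ½·10.3904 ≈ 5.19519
m_c = ½√(2·43.56 + 2·14.44 − 17.64) = ½√98.36 ≈ ½·9.91766 ≈ 4.95883

m_a = 2.269, m_b = 5.195, m_c = 4.959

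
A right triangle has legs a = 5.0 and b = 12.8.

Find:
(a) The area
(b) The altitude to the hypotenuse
(a) The legs are perpendicular, so Area = ½·a·b = ½·5.0·12.8 = ½·64 = 32
(b) Hypotenuse c = √(a² + b²) = √(25 + 163.84) = √188.84 ≈ 13.7419
    Area = ½·c·h_c  ⇒  h_c = 2·Area/c = 64/13.7419 ≈ 4.65729

Area = 32, h_c = 4.657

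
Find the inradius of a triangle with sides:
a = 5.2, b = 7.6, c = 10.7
r = Area/s where s is the semi-perimeter.
s = (5.2 + 7.6 + 10.7)/2 = 23.5/2 = 11.75
Area = √(s(s−a)(s−b)(s−c)) = √(11.75·6.55·4.15·1.05) ≈ √335.364 ≈ 18.3129
r ≈ 18.3129/11.75 ≈ 1.55855

r = 1.559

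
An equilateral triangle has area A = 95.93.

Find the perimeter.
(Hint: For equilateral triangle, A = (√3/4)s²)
A = (√3/4)s²  ⇒  s² = 4A/√3 = 4·95.93/√3 = 383.72/1.73205 ≈ 221.541
s ≈ √221.541 ≈ 14.8842
Perimeter = 3s ≈ 3·14.8842 ≈ 44.6527

Perimeter = 44.65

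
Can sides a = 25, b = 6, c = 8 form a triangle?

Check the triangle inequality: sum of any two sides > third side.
a + b vs c: 25 + 6 = 31 > 8  ✓
a + c vs b: 25 + 8 = 33 > 6  ✓
b + c vs a: 6 + 8 = 14 ≤ 25  ✗

No: 6 + 8 = 14 is not > 25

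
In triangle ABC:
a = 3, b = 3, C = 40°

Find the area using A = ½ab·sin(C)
A = ½·a·b·sin(C) = ½·3·3·sin(40°)
sin(40°) ≈ 0.642788
A ≈ ½·9·0.642788 = 4.5·0.642788 ≈ 2.89254

Area = 2.893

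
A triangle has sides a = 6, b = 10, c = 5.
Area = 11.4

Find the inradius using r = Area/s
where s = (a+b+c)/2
s = (6 + 10 + 5)/2 = 21/2 = 10.5
r = Area/s = 11.4/10.5 ≈ 1.08571

r = 1.086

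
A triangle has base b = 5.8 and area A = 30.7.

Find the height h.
A = ½·b·h  ⇒  h = 2A/b = 2·30.7/5.8 = 61.4/5.8 ≈ 10.5862

h = 10.59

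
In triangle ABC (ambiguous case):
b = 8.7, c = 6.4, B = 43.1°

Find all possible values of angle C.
b/sin(B) = c/sin(C)  ⇒  sin(C) = c·sin(B)/b = 6.4·sin(43.1°)/8.7
sin(43.1°) ≈ 0.683274
sin(C) ≈ 6.4·0.683274/8.7 ≈ 4.37295/8.7 ≈ 0.502638
Candidate 1: C₁ = arcsin(0.502638) ≈ 30.1747°  →  A = 180° − 43.1° − 30.1747° ≈ 106.725° > 0, valid
Candidate 2: C₂ = 180° − C₁ ≈ 149.825°  →  A = 180° − 43.1° − 149.825° ≈ -12.9253° ≤ 0, not a valid triangle

C = 30.17° (one solution)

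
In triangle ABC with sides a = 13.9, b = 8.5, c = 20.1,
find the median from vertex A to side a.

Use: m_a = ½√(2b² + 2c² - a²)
m_a = ½√(2·8.5² + 2·20.1² − 13.9²) = ½√(2·72.25 + 2·404.01 − 193.21) = ½√(144.5 + 808.02 − 193.21) = ½√759.31
√759.31 ≈ 27.5556, so m_a ≈ 13.7778

m_a = 13.78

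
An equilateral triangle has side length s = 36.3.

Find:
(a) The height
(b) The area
(a) The height splits the triangle into two 30-60-90 halves: h = s·√3/2 = 36.3·1.73205/2 ≈ 62.8734/2 ≈ 31.4367
(b) Area = (√3/4)·s² = (√3/4)·36.3² = (√3/4)·1317.69 ≈ 0.433013·1317.69 ≈ 570.577

Height = 31.44, Area = 570.6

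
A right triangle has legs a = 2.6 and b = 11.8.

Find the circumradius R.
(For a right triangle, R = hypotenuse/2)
Hypotenuse c = √(a² + b²) = √(6.76 + 139.24) = √146 ≈ 12.083
R = c/2 ≈ 12.083/2 ≈ 6.04152

R = 6.042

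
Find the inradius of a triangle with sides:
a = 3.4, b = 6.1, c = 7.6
r = Area/s where s is the semi-perimeter.
s = (3.4 + 6.1 + 7.6)/2 = 17.1/2 = 8.55
Area = √(s(s−a)(s−b)(s−c)) = √(8.55·5.15·2.45·0.95) ≈ √102.486 ≈ 10.1235
r ≈ 10.1235/8.55 ≈ 1.18404

r = 1.184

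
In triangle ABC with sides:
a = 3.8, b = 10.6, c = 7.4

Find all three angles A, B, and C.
Law of cosines for each angle (a² = 14.44, b² = 112.36, c² = 54.76):
cos(A) = (b² + c² − a²)/(2bc) = (112.36 + 54.76 − 14.44)/(2·10.6·7.4) = 152.68/156.88 ≈ 0.973228  ⇒  A ≈ 13.2878°
cos(B) = (a² + c² − b²)/(2ac) = (14.44 + 54.76 − 112.36)/(2·3.8·7.4) = -43.16/56.24 ≈ -0.767425  ⇒  B ≈ 140.123°
cos(C) = (a² + b² − c²)/(2ab) = (14.44 + 112.36 − 54.76)/(2·3.8·10.6) = 72.04/80.56 ≈ 0.89424  ⇒  C ≈ 26.589°
Check: A + B + C ≈ 180°

A = 13.29°, B = 140.1°, C = 26.59°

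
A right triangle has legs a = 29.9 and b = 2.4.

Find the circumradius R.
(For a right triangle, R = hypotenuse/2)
Hypotenuse c = √(a² + b²) = √(894.01 + 5.76) = √899.77 ≈ 29.9962
R = c/2 ≈ 29.9962/2 ≈ 14.9981

R = 15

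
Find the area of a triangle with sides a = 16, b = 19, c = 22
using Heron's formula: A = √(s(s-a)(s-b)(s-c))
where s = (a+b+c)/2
s = (16 + 19 + 22)/2 = 57/2 = 28.5
s − a = 12.5, s − b = 9.5, s − c = 6.5
s(s−a)(s−b)(s−c) = 28.5·12.5·9.5·6.5 = 21998.4375
Area = √21998.4375 ≈ 148.319

s = 28.5, Area = 148.3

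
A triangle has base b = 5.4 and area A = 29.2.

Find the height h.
A = ½·b·h  ⇒  h = 2A/b = 2·29.2/5.4 = 58.4/5.4 ≈ 10.8148

h = 10.81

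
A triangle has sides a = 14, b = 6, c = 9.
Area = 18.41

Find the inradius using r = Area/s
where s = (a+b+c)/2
s = (14 + 6 + 9)/2 = 29/2 = 14.5
r = Area/s = 18.41/14.5 ≈ 1.26966

r = 1.27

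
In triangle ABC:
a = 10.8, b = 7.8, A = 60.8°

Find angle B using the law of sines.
a/sin(A) = b/sin(B)  ⇒  sin(B) = b·sin(A)/a = 7.8·sin(60.8°)/10.8
sin(60.8°) ≈ 0.872922
sin(B) ≈ 7.8·0.872922/10.8 ≈ 6.80879/10.8 ≈ 0.630444
B = arcsin(0.630444) ≈ 39.0829°
(Since b ≤ a we need B ≤ A, so the obtuse alternative 180° − 39.0829° ≈ 140.917° is rejected.)

B = 39.08°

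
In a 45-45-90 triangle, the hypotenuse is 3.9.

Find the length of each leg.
In a 45-45-90 triangle hypotenuse = leg·√2, so leg = hypotenuse/√2.
Leg = 3.9/√2 ≈ 3.9/1.41421 ≈ 2.75772

Each leg = 2.758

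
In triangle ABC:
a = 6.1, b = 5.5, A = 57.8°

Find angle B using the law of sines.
a/sin(A) = b/sin(B)  ⇒  sin(B) = b·sin(A)/a = 5.5·sin(57.8°)/6.1
sin(57.8°) ≈ 0.846193
sin(B) ≈ 5.5·0.846193/6.1 ≈ 4.65406/6.1 ≈ 0.762961
B = arcsin(0.762961) ≈ 49.7259°
(Since b ≤ a we need B ≤ A, so the obtuse alternative 180° − 49.7259° ≈ 130.274° is rejected.)

B = 49.73°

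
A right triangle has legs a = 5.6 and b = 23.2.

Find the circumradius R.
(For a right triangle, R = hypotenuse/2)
Hypotenuse c = √(a² + b²) = √(31.36 + 538.24) = √569.6 ≈ 23.8663
R = c/2 ≈ 23.8663/2 ≈ 11.9331

R = 11.93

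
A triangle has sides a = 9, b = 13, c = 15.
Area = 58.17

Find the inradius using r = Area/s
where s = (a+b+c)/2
s = (9 + 13 + 15)/2 = 37/2 = 18.5
r = Area/s = 58.17/18.5 ≈ 3.14432

r = 3.144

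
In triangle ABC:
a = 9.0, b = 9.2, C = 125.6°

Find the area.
Two sides and the included angle (SAS): A = ½·a·b·sin(C) = ½·9.0·9.2·sin(125.6°)
sin(125.6°) ≈ 0.813101
A ≈ ½·82.8·0.813101 = 41.4·0.813101 ≈ 33.6624

Area = 33.66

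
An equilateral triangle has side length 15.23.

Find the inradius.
r = Area/s with s the semi-perimeter.
Area = (√3/4)·15.23² = (√3/4)·231.9529 ≈ 0.433013·231.9529 ≈ 100.439
s = 3·15.23/2 = 22.845
r ≈ 100.439/22.845 ≈ 4.39652
(Equivalently r = side/(2√3) = 15.23/3.4641 ≈ 4.39652.)

r = 4.397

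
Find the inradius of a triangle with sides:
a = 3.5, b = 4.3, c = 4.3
r = Area/s where s is the semi-perimeter.
s = (3.5 + 4.3 + 4.3)/2 = 12.1/2 = 6.05
Area = √(s(s−a)(s−b)(s−c)) = √(6.05·2.55·1.75·1.75) ≈ √47.2467 ≈ 6.87362
r ≈ 6.87362/6.05 ≈ 1.13614

r = 1.136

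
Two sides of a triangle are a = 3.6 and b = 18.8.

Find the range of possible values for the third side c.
Triangle inequality: |a − b| < c < a + b
|a − b| = |3.6 − 18.8| = 15.2
a + b = 3.6 + 18.8 = 22.4

15.2 < c < 22.4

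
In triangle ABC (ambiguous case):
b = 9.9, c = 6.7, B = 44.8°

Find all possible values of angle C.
b/sin(B) = c/sin(C)  ⇒  sin(C) = c·sin(B)/b = 6.7·sin(44.8°)/9.9
sin(44.8°) ≈ 0.704634
sin(C) ≈ 6.7·0.704634/9.9 ≈ 4.72105/9.9 ≈ 0.476874
Candidate 1: C₁ = arcsin(0.476874) ≈ 28.4814°  →  A = 180° − 44.8° − 28.4814° ≈ 106.719° > 0, valid
Candidate 2: C₂ = 180° − C₁ ≈ 151.519°  →  A = 180° − 44.8° − 151.519° ≈ -16.3186° ≤ 0, not a valid triangle

C = 28.48° (one solution)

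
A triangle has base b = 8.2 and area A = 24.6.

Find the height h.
A = ½·b·h  ⇒  h = 2A/b = 2·24.6/8.2 = 49.2/8.2 ≈ 6

h = 6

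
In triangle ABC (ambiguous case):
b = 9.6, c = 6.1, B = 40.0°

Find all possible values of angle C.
b/sin(B) = c/sin(C)  ⇒  sin(C) = c·sin(B)/b = 6.1·sin(40.0°)/9.6
sin(40.0°) ≈ 0.642788
sin(C) ≈ 6.1·0.642788/9.6 ≈ 3.921/9.6 ≈ 0.408438
Candidate 1: C₁ = arcsin(0.408438) ≈ 24.1067°  →  A = 180° − 40.0° − 24.1067° ≈ 115.893° > 0, valid
Candidate 2: C₂ = 180° − C₁ ≈ 155.893°  →  A = 180° − 40.0° − 155.893° ≈ -15.8933° ≤ 0, not a valid triangle

C = 24.11° (one solution)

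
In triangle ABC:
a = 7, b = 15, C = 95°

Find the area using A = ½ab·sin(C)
A = ½·a·b·sin(C) = ½·7·15·sin(95°)
sin(95°) ≈ 0.996195
A ≈ ½·105·0.996195 = 52.5·0.996195 ≈ 52.3002

Area = 52.3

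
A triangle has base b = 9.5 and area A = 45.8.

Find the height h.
A = ½·b·h  ⇒  h = 2A/b = 2·45.8/9.5 = 91.6/9.5 ≈ 9.64211

h = 9.642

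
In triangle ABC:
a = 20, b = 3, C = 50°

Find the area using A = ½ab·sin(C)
A = ½·a·b·sin(C) = ½·20·3·sin(50°)
sin(50°) ≈ 0.766044
A ≈ ½·60·0.766044 = 30·0.766044 ≈ 22.9813

Area = 22.98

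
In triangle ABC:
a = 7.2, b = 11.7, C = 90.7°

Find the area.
Two sides and the included angle (SAS): A = ½·a·b·sin(C) = ½·7.2·11.7·sin(90.7°)
sin(90.7°) ≈ 0.999925
A ≈ ½·84.24·0.999925 = 42.12·0.999925 ≈ 42.1169

Area = 42.12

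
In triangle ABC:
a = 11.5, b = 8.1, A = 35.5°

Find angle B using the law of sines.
a/sin(A) = b/sin(B)  ⇒  sin(B) = b·sin(A)/a = 8.1·sin(35.5°)/11.5
sin(35.5°) ≈ 0.580703
sin(B) ≈ 8.1·0.580703/11.5 ≈ 4.70369/11.5 ≈ 0.409017
B = arcsin(0.409017) ≈ 24.1431°
(Since b ≤ a we need B ≤ A, so the obtuse alternative 180° − 24.1431° ≈ 155.857° is rejected.)

B = 24.14°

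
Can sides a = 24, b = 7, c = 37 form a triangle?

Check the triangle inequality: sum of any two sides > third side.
a + b vs c: 24 + 7 = 31 ≤ 37  ✗
a + c vs b: 24 + 37 = 61 > 7  ✓
b + c vs a: 7 + 37 = 44 > 24  ✓

No: 24 + 7 = 31 is not > 37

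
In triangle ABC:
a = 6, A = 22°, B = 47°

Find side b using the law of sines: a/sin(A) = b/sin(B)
a/sin(A) = b/sin(B)  ⇒  b = a·sin(B)/sin(A) = 6·sin(47°)/sin(22°)
sin(47°) ≈ 0.731354, sin(22°) ≈ 0.374607
b ≈ 6·0.731354/0.374607 ≈ 4.38812/0.374607 ≈ 11.7139

b = 11.71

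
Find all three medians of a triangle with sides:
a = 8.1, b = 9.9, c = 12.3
Median formula: m_a = ½√(2b² + 2c² − a²) (and cyclically). a² = 65.61, b² = 98.01, c² = 151.29.
m_a = ½√(2·98.01 + 2·151.29 − 65.61) = ½√432.99 ≈ ½·20.8084 ≈ 10.4042
m_b = ½√(2·65.61 + 2·151.29 − 98.01) = ½√335.79 ≈ ½·18.3246 ≈ 9.16229
m_c = ½√(2·65.61 + 2·98.01 − 151.29) = ½√175.95 ≈ ½·13.2646 ≈ 6.63231

m_a = 10.4, m_b = 9.162, m_c = 6.632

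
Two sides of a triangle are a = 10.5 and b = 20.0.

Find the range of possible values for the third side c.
Triangle inequality: |a − b| < c < a + b
|a − b| = |10.5 − 20.0| = 9.5
a + b = 10.5 + 20.0 = 30.5

9.5 < c < 30.5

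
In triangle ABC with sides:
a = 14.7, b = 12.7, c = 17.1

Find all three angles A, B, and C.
Law of cosines for each angle (a² = 216.09, b² = 161.29, c² = 292.41):
cos(A) = (b² + c² − a²)/(2bc) = (161.29 + 292.41 − 216.09)/(2·12.7·17.1) = 237.61/434.34 ≈ 0.54706  ⇒  A ≈ 56.8345°
cos(B) = (a² + c² − b²)/(2ac) = (216.09 + 292.41 − 161.29)/(2·14.7·17.1) = 347.21/502.74 ≈ 0.690635  ⇒  B ≈ 46.3196°
cos(C) = (a² + b² − c²)/(2ab) = (216.09 + 161.29 − 292.41)/(2·14.7·12.7) = 84.97/373.38 ≈ 0.22757  ⇒  C ≈ 76.846°
Check: A + B + C ≈ 180°

A = 56.83°, B = 46.32°, C = 76.85°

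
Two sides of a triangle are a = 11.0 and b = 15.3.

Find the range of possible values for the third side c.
Triangle inequality: |a − b| < c < a + b
|a − b| = |11.0 − 15.3| = 4.3
a + b = 11.0 + 15.3 = 26.3

4.3 < c < 26.3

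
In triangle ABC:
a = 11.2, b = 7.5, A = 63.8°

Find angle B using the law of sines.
a/sin(A) = b/sin(B)  ⇒  sin(B) = b·sin(A)/a = 7.5·sin(63.8°)/11.2
sin(63.8°) ≈ 0.897258
sin(B) ≈ 7.5·0.897258/11.2 ≈ 6.72944/11.2 ≈ 0.600843
B = arcsin(0.600843) ≈ 36.9303°
(Since b ≤ a we need B ≤ A, so the obtuse alternative 180° − 36.9303° ≈ 143.07° is rejected.)

B = 36.93°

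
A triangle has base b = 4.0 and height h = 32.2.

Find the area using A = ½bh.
A = ½·b·h = ½·4.0·32.2 = ½·128.8 = 64.4

Area = 64.4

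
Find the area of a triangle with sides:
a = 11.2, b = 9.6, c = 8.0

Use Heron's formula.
s = (11.2 + 9.6 + 8.0)/2 = 28.8/2 = 14.4
s − a = 3.2, s − b = 4.8, s − c = 6.4
s(s−a)(s−b)(s−c) = 14.4·3.2·4.8·6.4 ≈ 1415.58
Area = √1415.58 ≈ 37.6242

Area = 37.62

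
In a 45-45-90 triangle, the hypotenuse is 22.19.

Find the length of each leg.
In a 45-45-90 triangle hypotenuse = leg·√2, so leg = hypotenuse/√2.
Leg = 22.19/√2 ≈ 22.19/1.41421 ≈ 15.6907

Each leg = 15.69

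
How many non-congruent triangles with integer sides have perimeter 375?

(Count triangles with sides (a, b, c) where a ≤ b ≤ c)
Let a ≤ b ≤ c with a + b + c = 375. The only binding inequality is a + b > c, i.e. 375 − c > c, so c < 375/2; and c ≥ 375/3 since c is the largest side.
So 125 ≤ c ≤ 187. For each c, b runs from ⌈(375 − c)/2⌉ up to c (then a = 375 − b − c satisfies 1 ≤ a ≤ b automatically), giving c − ⌈(375 − c)/2⌉ + 1 choices.
Summing over c: 1 + 2 + 4 + 5 + … + 92 + 94  (63 terms, c = 125, …, 187) = 2977
Check (closed form: nearest integer to p²/48 for even p, (p+3)²/48 for odd p): (375+3)²/48 = 378²/48 = 142884/48 ≈ 2976.75 → 2977

2977 triangles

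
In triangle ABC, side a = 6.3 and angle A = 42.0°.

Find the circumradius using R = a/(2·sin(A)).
R = a/(2·sin(A)) = 6.3/(2·sin(42.0°))
sin(42.0°) ≈ 0.669131
R ≈ 6.3/(2·0.669131) = 6.3/1.33826 ≈ 4.7076

R = 4.708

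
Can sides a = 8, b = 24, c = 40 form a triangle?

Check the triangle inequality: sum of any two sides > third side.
a + b vs c: 8 + 24 = 32 ≤ 40  ✗
a + c vs b: 8 + 40 = 48 > 24  ✓
b + c vs a: 24 + 40 = 64 > 8  ✓

No: 8 + 24 = 32 is not > 40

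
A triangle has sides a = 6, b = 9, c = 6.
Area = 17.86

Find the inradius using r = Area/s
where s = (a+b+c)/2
s = (6 + 9 + 6)/2 = 21/2 = 10.5
r = Area/s = 17.86/10.5 ≈ 1.70095

r = 1.701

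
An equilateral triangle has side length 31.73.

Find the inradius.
r = Area/s with s the semi-perimeter.
Area = (√3/4)·31.73² = (√3/4)·1006.7929 ≈ 0.433013·1006.7929 ≈ 435.954
s = 3·31.73/2 = 47.595
r ≈ 435.954/47.595 ≈ 9.15966
(Equivalently r = side/(2√3) = 31.73/3.4641 ≈ 9.15966.)

r = 9.16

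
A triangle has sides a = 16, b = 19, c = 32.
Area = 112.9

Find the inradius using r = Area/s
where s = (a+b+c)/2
s = (16 + 19 + 32)/2 = 67/2 = 33.5
r = Area/s = 112.9/33.5 ≈ 3.37015

r = 3.37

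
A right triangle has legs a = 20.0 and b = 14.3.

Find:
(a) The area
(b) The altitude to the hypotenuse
(a) The legs are perpendicular, so Area = ½·a·b = ½·20.0·14.3 = ½·286 = 143
(b) Hypotenuse c = √(a² + b²) = √(400 + 204.49) = √604.49 ≈ 24.5864
    Area = ½·c·h_c  ⇒  h_c = 2·Area/c = 286/24.5864 ≈ 11.6325

Area = 143, h_c = 11.63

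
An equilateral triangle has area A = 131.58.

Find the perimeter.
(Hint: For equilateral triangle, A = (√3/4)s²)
A = (√3/4)s²  ⇒  s² = 4A/√3 = 4·131.58/√3 = 526.32/1.73205 ≈ 303.871
s ≈ √303.871 ≈ 17.4319
Perimeter = 3s ≈ 3·17.4319 ≈ 52.2957

Perimeter = 52.3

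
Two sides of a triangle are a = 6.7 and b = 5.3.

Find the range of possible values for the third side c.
Triangle inequality: |a − b| < c < a + b
|a − b| = |6.7 − 5.3| = 1.4
a + b = 6.7 + 5.3 = 12

1.4 < c < 12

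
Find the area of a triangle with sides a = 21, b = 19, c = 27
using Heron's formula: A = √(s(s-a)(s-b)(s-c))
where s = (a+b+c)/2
s = (21 + 19 + 27)/2 = 67/2 = 33.5
s − a = 12.5, s − b = 14.5, s − c = 6.5
s(s−a)(s−b)(s−c) = 33.5·12.5·14.5·6.5 = 39467.1875
Area = √39467.1875 ≈ 198.664

s = 33.5, Area = 198.7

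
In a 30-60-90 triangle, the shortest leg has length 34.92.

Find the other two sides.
In a 30-60-90 triangle the sides are in ratio 1 : √3 : 2 (short leg : long leg : hypotenuse).
Long leg = 34.92·√3 ≈ 34.92·1.73205 ≈ 60.4832
Hypotenuse = 2·34.92 = 69.84

Long leg = 34.92√3 = 60.48, Hypotenuse = 69.84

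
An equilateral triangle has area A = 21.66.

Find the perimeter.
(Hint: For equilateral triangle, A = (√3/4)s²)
A = (√3/4)s²  ⇒  s² = 4A/√3 = 4·21.66/√3 = 86.64/1.73205 ≈ 50.0216
s ≈ √50.0216 ≈ 7.0726
Perimeter = 3s ≈ 3·7.0726 ≈ 21.2178

Perimeter = 21.22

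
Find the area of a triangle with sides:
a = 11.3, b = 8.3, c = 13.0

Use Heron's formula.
s = (11.3 + 8.3 + 13.0)/2 = 32.6/2 = 16.3
s − a = 5, s − b = 8, s − c = 3.3
s(s−a)(s−b)(s−c) = 16.3·5·8·3.3 ≈ 2151.6
Area = √2151.6 ≈ 46.3853

Area = 46.39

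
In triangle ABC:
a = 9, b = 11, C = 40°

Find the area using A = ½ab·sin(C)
A = ½·a·b·sin(C) = ½·9·11·sin(40°)
sin(40°) ≈ 0.642788
A ≈ ½·99·0.642788 = 49.5·0.642788 ≈ 31.818

Area = 31.82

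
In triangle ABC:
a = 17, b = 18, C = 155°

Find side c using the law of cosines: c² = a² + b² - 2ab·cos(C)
c² = 17² + 18² − 2·17·18·cos(155°)
cos(155°) ≈ -0.906308
c² ≈ 289 + 324 − 612·(-0.906308) ≈ 613 + 554.66 ≈ 1167.66
c ≈ √1167.66 ≈ 34.171

c = 34.17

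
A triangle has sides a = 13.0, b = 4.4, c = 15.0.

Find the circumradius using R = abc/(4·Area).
First find the area with Heron's formula.
s = (13.0 + 4.4 + 15.0)/2 = 16.2
Area = √(s(s−a)(s−b)(s−c)) = √(16.2·3.2·11.8·1.2) ≈ √734.054 ≈ 27.0934
abc = 13.0·4.4·15.0 = 858
R = abc/(4·Area) ≈ 858/(4·27.0934) = 858/108.374 ≈ 7.91705

R = 7.917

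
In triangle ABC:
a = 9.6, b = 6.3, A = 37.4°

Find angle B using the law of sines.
a/sin(A) = b/sin(B)  ⇒  sin(B) = b·sin(A)/a = 6.3·sin(37.4°)/9.6
sin(37.4°) ≈ 0.607376
sin(B) ≈ 6.3·0.607376/9.6 ≈ 3.82647/9.6 ≈ 0.39859
B = arcsin(0.39859) ≈ 23.4901°
(Since b ≤ a we need B ≤ A, so the obtuse alternative 180° − 23.4901° ≈ 156.51° is rejected.)

B = 23.49°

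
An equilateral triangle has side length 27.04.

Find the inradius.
r = Area/s with s the semi-perimeter.
Area = (√3/4)·27.04² = (√3/4)·731.1616 ≈ 0.433013·731.1616 ≈ 316.602
s = 3·27.04/2 = 40.56
r ≈ 316.602/40.56 ≈ 7.80578
(Equivalently r = side/(2√3) = 27.04/3.4641 ≈ 7.80578.)

r = 7.806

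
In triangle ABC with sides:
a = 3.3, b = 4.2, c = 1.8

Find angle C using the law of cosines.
c² = a² + b² − 2ab·cos(C)  ⇒  cos(C) = (a² + b² − c²)/(2ab)
cos(C) = (3.3² + 4.2² − 1.8²)/(2·3.3·4.2) = (10.89 + 17.64 − 3.24)/27.72 = 25.29/27.72 ≈ 0.912338
C = arccos(0.912338) ≈ 24.1696°

C = 24.17°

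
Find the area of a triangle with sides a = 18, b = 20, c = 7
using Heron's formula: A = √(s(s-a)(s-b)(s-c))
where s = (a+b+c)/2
s = (18 + 20 + 7)/2 = 45/2 = 22.5
s − a = 4.5, s − b = 2.5, s − c = 15.5
s(s−a)(s−b)(s−c) = 22.5·4.5·2.5·15.5 = 3923.4375
Area = √3923.4375 ≈ 62.6373

s = 22.5, Area = 62.64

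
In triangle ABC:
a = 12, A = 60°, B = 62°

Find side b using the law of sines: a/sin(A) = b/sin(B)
a/sin(A) = b/sin(B)  ⇒  b = a·sin(B)/sin(A) = 12·sin(62°)/sin(60°)
sin(62°) ≈ 0.882948, sin(60°) ≈ 0.866025
b ≈ 12·0.882948/0.866025 ≈ 10.5954/0.866025 ≈ 12.2345

b = 12.23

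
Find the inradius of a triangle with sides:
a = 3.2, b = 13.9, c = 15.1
r = Area/s where s is the semi-perimeter.
s = (3.2 + 13.9 + 15.1)/2 = 32.2/2 = 16.1
Area = √(s(s−a)(s−b)(s−c)) = √(16.1·12.9·2.2·1) ≈ √456.918 ≈ 21.3756
r ≈ 21.3756/16.1 ≈ 1.32768

r = 1.328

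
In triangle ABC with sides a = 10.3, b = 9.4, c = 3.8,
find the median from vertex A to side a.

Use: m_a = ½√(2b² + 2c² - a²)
m_a = ½√(2·9.4² + 2·3.8² − 10.3²) = ½√(2·88.36 + 2·14.44 − 106.09) = ½√(176.72 + 28.88 − 106.09) = ½√99.51
√99.51 ≈ 9.97547, so m_a ≈ 4.98773

m_a = 4.988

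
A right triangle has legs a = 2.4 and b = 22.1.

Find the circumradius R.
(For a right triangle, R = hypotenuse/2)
Hypotenuse c = √(a² + b²) = √(5.76 + 488.41) = √494.17 ≈ 22.2299
R = c/2 ≈ 22.2299/2 ≈ 11.115

R = 11.11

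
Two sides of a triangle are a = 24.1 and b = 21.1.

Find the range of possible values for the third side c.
Triangle inequality: |a − b| < c < a + b
|a − b| = |24.1 − 21.1| = 3
a + b = 24.1 + 21.1 = 45.2

3 < c < 45.2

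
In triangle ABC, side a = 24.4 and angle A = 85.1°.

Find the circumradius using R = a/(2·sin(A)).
R = a/(2·sin(A)) = 24.4/(2·sin(85.1°))
sin(85.1°) ≈ 0.996345
R ≈ 24.4/(2·0.996345) = 24.4/1.99269 ≈ 12.2448

R = 12.24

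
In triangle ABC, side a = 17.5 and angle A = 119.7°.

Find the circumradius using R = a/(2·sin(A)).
R = a/(2·sin(A)) = 17.5/(2·sin(119.7°))
sin(119.7°) ≈ 0.868632
R ≈ 17.5/(2·0.868632) = 17.5/1.73726 ≈ 10.0733

R = 10.07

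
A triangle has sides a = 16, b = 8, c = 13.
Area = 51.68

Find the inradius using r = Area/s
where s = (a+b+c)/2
s = (16 + 8 + 13)/2 = 37/2 = 18.5
r = Area/s = 51.68/18.5 ≈ 2.79351

r = 2.794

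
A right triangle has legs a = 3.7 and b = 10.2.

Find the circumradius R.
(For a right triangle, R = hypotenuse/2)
Hypotenuse c = √(a² + b²) = √(13.69 + 104.04) = √117.73 ≈ 10.8503
R = c/2 ≈ 10.8503/2 ≈ 5.42517

R = 5.425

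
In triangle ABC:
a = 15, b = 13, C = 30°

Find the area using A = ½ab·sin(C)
A = ½·a·b·sin(C) = ½·15·13·sin(30°)
sin(30°) ≈ 0.5
A ≈ ½·195·0.5 = 97.5·0.5 ≈ 48.75

Area = 48.75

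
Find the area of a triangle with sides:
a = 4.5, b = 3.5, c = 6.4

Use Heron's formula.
s = (4.5 + 3.5 + 6.4)/2 = 14.4/2 = 7.2
s − a = 2.7, s − b = 3.7, s − c = 0.8
s(s−a)(s−b)(s−c) = 7.2·2.7·3.7·0.8 ≈ 57.5424
Area = √57.5424 ≈ 7.58567

Area = 7.586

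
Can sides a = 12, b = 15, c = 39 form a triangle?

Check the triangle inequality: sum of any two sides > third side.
a + b vs c: 12 + 15 = 27 ≤ 39  ✗
a + c vs b: 12 + 39 = 51 > 15  ✓
b + c vs a: 15 + 39 = 54 > 12  ✓

No: 12 + 15 = 27 is not > 39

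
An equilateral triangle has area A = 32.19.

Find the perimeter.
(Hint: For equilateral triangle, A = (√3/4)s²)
A = (√3/4)s²  ⇒  s² = 4A/√3 = 4·32.19/√3 = 128.76/1.73205 ≈ 74.3396
s ≈ √74.3396 ≈ 8.62204
Perimeter = 3s ≈ 3·8.62204 ≈ 25.8661

Perimeter = 25.87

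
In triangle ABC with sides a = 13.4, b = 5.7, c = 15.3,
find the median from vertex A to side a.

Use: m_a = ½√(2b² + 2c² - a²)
m_a = ½√(2·5.7² + 2·15.3² − 13.4²) = ½√(2·32.49 + 2·234.09 − 179.56) = ½√(64.98 + 468.18 − 179.56) = ½√353.6
√353.6 ≈ 18.8043, so m_a ≈ 9.40213

m_a = 9.402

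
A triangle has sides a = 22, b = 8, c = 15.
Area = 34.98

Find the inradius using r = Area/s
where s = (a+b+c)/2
s = (22 + 8 + 15)/2 = 45/2 = 22.5
r = Area/s = 34.98/22.5 ≈ 1.55467

r = 1.555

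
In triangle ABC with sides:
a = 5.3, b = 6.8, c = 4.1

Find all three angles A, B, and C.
Law of cosines for each angle (a² = 28.09, b² = 46.24, c² = 16.81):
cos(A) = (b² + c² − a²)/(2bc) = (46.24 + 16.81 − 28.09)/(2·6.8·4.1) = 34.96/55.76 ≈ 0.626973  ⇒  A ≈ 51.1729°
cos(B) = (a² + c² − b²)/(2ac) = (28.09 + 16.81 − 46.24)/(2·5.3·4.1) = -1.34/43.46 ≈ -0.0308329  ⇒  B ≈ 91.7669°
cos(C) = (a² + b² − c²)/(2ab) = (28.09 + 46.24 − 16.81)/(2·5.3·6.8) = 57.52/72.08 ≈ 0.798002  ⇒  C ≈ 37.0603°
Check: A + B + C ≈ 180°

A = 51.17°, B = 91.77°, C = 37.06°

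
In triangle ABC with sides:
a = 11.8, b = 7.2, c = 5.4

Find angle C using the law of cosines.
c² = a² + b² − 2ab·cos(C)  ⇒  cos(C) = (a² + b² − c²)/(2ab)
cos(C) = (11.8² + 7.2² − 5.4²)/(2·11.8·7.2) = (139.24 + 51.84 − 29.16)/169.92 = 161.92/169.92 ≈ 0.952919
C = arccos(0.952919) ≈ 17.6514°

C = 17.65°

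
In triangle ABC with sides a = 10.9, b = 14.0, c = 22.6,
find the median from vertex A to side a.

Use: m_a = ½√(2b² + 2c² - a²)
m_a = ½√(2·14.0² + 2·22.6² − 10.9²) = ½√(2·196 + 2·510.76 − 118.81) = ½√(392 + 1021.52 − 118.81) = ½√1294.71
√1294.71 ≈ 35.9821, so m_a ≈ 17.991

m_a = 17.99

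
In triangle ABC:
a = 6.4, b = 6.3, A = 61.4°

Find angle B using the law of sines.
a/sin(A) = b/sin(B)  ⇒  sin(B) = b·sin(A)/a = 6.3·sin(61.4°)/6.4
sin(61.4°) ≈ 0.877983
sin(B) ≈ 6.3·0.877983/6.4 ≈ 5.53129/6.4 ≈ 0.864264
B = arcsin(0.864264) ≈ 59.7988°
(Since b ≤ a we need B ≤ A, so the obtuse alternative 180° − 59.7988° ≈ 120.201° is rejected.)

B = 59.8°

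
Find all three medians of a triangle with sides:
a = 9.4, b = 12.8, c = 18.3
Median formula: m_a = ½√(2b² + 2c² − a²) (and cyclically). a² = 88.36, b² = 163.84, c² = 334.89.
m_a = ½√(2·163.84 + 2·334.89 − 88.36) = ½√909.1 ≈ ½·30.1513 ≈ 15.0756
m_b = ½√(2·88.36 + 2·334.89 − 163.84) = ½√682.66 ≈ ½·26.1278 ≈ 13.0639
m_c = ½√(2·88.36 + 2·163.84 − 334.89) = ½√169.51 ≈ ½·13.0196 ≈ 6.5098

m_a = 15.08, m_b = 13.06, m_c = 6.51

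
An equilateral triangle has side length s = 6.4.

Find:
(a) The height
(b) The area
(a) The height splits the triangle into two 30-60-90 halves: h = s·√3/2 = 6.4·1.73205/2 ≈ 11.0851/2 ≈ 5.54256
(b) Area = (√3/4)·s² = (√3/4)·6.4² = (√3/4)·40.96 ≈ 0.433013·40.96 ≈ 17.7362

Height = 5.543, Area = 17.74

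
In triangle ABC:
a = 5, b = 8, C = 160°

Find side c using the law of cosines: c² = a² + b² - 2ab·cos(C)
c² = 5² + 8² − 2·5·8·cos(160°)
cos(160°) ≈ -0.939693
c² ≈ 25 + 64 − 80·(-0.939693) ≈ 89 + 75.1754 ≈ 164.175
c ≈ √164.175 ≈ 12.8131

c = 12.81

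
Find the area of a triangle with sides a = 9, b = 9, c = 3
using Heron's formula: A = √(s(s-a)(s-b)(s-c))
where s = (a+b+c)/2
s = (9 + 9 + 3)/2 = 21/2 = 10.5
s − a = 1.5, s − b = 1.5, s − c = 7.5
s(s−a)(s−b)(s−c) = 10.5·1.5·1.5·7.5 = 177.1875
Area = √177.1875 ≈ 13.3112

s = 10.5, Area = 13.31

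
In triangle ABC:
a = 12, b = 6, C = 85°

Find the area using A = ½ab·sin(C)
A = ½·a·b·sin(C) = ½·12·6·sin(85°)
sin(85°) ≈ 0.996195
A ≈ ½·72·0.996195 = 36·0.996195 ≈ 35.863

Area = 35.86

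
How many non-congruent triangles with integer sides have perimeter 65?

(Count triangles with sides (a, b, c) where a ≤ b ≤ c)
Let a ≤ b ≤ c with a + b + c = 65. The only binding inequality is a + b > c, i.e. 65 − c > c, so c < 65/2; and c ≥ 65/3 since c is the largest side.
So 22 ≤ c ≤ 32. For each c, b runs from ⌈(65 − c)/2⌉ up to c (then a = 65 − b − c satisfies 1 ≤ a ≤ b automatically), giving c − ⌈(65 − c)/2⌉ + 1 choices.
Summing over c: 1 + 3 + 4 + 6 + 7 + 9 + 10 + 12 + 13 + 15 + 16 = 96
Check (closed form: nearest integer to p²/48 for even p, (p+3)²/48 for odd p): (65+3)²/48 = 68²/48 = 4624/48 ≈ 96.33 → 96

96 triangles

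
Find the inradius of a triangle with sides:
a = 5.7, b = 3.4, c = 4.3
r = Area/s where s is the semi-perimeter.
s = (5.7 + 3.4 + 4.3)/2 = 13.4/2 = 6.7
Area = √(s(s−a)(s−b)(s−c)) = √(6.7·1·3.3·2.4) ≈ √53.064 ≈ 7.2845
r ≈ 7.2845/6.7 ≈ 1.08724

r = 1.087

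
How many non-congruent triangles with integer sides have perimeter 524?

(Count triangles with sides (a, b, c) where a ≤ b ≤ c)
Let a ≤ b ≤ c with a + b + c = 524. The only binding inequality is a + b > c, i.e. 524 − c > c, so c < 524/2; and c ≥ 524/3 since c is the largest side.
So 175 ≤ c ≤ 261. For each c, b runs from ⌈(524 − c)/2⌉ up to c (then a = 524 − b − c satisfies 1 ≤ a ≤ b automatically), giving c − ⌈(524 − c)/2⌉ + 1 choices.
Summing over c: 1 + 3 + 4 + 6 + … + 129 + 130  (87 terms, c = 175, …, 261) = 5720
Check (closed form: nearest integer to p²/48 for even p, (p+3)²/48 for odd p): 524²/48 = 274576/48 ≈ 5720.33 → 5720

5720 triangles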